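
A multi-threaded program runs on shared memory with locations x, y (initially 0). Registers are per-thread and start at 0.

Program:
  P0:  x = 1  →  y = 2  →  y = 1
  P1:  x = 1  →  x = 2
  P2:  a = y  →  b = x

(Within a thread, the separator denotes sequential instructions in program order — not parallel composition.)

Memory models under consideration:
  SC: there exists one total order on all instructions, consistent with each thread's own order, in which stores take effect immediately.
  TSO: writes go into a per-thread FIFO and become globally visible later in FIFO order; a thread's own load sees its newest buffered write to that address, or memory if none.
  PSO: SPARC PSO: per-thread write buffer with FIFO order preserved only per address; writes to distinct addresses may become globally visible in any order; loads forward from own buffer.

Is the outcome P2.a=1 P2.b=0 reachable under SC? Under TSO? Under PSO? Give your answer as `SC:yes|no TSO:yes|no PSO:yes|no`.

outcome vector order: (P2.a,P2.b)
under SC → 00, 01, 02, 11, 12, 21, 22
under TSO → 00, 01, 02, 11, 12, 21, 22
under PSO → 00, 01, 02, 10, 11, 12, 20, 21, 22
target 10 ∈ {PSO}

SC:no TSO:no PSO:yes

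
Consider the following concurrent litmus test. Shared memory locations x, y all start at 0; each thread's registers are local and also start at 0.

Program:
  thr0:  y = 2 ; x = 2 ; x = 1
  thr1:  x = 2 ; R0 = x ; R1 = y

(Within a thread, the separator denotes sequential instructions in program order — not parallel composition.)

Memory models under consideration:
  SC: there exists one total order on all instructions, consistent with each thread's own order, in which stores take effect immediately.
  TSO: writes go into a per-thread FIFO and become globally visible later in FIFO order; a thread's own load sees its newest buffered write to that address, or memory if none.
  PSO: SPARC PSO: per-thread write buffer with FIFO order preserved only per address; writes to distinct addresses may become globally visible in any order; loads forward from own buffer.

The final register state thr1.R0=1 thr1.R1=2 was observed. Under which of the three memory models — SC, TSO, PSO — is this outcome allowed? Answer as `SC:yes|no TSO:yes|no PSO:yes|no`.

SC:yes TSO:yes PSO:yes

outcome vector order: (thr1.R0,thr1.R1)
[SC] allowed = {(1,2) (2,0) (2,2)}
[TSO] allowed = {(1,2) (2,0) (2,2)}
[PSO] allowed = {(1,0) (1,2) (2,0) (2,2)}
target (1,2) ∈ {SC,TSO,PSO}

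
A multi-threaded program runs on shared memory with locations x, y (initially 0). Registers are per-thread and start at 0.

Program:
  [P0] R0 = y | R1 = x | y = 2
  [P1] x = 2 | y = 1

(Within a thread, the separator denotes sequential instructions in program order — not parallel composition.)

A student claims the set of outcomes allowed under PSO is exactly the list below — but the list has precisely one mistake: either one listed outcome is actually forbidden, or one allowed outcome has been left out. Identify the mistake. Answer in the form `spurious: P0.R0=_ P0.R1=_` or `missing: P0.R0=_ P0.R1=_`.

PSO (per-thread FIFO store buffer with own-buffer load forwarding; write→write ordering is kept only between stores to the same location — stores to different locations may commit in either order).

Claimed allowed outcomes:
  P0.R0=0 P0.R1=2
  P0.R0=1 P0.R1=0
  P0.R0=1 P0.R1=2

missing: P0.R0=0 P0.R1=0

outcome vector order: (P0.R0,P0.R1)
[PSO] allowed = {00; 02; 10; 12}
PSO∖claimed = {00}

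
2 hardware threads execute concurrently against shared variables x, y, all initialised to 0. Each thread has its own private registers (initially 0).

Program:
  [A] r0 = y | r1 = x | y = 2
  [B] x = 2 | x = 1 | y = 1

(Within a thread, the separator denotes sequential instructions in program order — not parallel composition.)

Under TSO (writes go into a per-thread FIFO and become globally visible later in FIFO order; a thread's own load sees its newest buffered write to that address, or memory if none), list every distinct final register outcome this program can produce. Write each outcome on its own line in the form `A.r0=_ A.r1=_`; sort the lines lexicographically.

A.r0=0 A.r1=0
A.r0=0 A.r1=1
A.r0=0 A.r1=2
A.r0=1 A.r1=1

outcome vector order: (A.r0,A.r1)
|TSO outcomes| = 4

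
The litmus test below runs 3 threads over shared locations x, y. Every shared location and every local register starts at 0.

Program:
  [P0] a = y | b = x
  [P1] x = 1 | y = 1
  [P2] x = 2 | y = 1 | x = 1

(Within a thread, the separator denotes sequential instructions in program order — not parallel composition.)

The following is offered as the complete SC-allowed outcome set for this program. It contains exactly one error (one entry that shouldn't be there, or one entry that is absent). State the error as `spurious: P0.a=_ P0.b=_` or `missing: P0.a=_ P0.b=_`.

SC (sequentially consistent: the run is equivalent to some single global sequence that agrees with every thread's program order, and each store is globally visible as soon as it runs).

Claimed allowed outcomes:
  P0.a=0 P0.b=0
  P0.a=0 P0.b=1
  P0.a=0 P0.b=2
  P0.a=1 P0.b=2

outcome vector order: (P0.a,P0.b)
SC (5): <0 0>, <0 1>, <0 2>, <1 1>, <1 2>
SC∖claimed = {<1 1>}

missing: P0.a=1 P0.b=1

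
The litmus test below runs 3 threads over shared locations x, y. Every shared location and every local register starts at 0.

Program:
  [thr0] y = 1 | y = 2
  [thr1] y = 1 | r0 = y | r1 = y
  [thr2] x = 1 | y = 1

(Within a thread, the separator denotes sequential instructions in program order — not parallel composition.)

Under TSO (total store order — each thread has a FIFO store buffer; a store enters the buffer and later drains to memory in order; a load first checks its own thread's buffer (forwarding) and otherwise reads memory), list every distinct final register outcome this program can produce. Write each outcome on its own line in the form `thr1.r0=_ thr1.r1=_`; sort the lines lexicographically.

thr1.r0=1 thr1.r1=1
thr1.r0=1 thr1.r1=2
thr1.r0=2 thr1.r1=1
thr1.r0=2 thr1.r1=2

outcome vector order: (thr1.r0,thr1.r1)
|TSO outcomes| = 4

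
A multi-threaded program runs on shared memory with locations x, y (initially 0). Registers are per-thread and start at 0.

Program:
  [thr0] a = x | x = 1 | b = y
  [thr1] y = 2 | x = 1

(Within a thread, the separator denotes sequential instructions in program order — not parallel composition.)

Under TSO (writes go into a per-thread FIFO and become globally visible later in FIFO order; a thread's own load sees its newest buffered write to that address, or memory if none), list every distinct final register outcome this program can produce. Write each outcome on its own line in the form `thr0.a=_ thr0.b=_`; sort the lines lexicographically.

thr0.a=0 thr0.b=0
thr0.a=0 thr0.b=2
thr0.a=1 thr0.b=2

outcome vector order: (thr0.a,thr0.b)
|TSO outcomes| = 3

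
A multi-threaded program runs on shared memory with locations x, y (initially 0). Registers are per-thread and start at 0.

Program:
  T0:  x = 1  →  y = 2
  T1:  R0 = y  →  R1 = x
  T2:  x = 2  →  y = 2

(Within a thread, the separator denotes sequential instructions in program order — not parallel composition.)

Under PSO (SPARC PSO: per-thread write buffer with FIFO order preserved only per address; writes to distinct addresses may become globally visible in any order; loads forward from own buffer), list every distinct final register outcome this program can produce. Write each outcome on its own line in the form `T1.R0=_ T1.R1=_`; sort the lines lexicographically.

outcome vector order: (T1.R0,T1.R1)
|PSO outcomes| = 6

T1.R0=0 T1.R1=0
T1.R0=0 T1.R1=1
T1.R0=0 T1.R1=2
T1.R0=2 T1.R1=0
T1.R0=2 T1.R1=1
T1.R0=2 T1.R1=2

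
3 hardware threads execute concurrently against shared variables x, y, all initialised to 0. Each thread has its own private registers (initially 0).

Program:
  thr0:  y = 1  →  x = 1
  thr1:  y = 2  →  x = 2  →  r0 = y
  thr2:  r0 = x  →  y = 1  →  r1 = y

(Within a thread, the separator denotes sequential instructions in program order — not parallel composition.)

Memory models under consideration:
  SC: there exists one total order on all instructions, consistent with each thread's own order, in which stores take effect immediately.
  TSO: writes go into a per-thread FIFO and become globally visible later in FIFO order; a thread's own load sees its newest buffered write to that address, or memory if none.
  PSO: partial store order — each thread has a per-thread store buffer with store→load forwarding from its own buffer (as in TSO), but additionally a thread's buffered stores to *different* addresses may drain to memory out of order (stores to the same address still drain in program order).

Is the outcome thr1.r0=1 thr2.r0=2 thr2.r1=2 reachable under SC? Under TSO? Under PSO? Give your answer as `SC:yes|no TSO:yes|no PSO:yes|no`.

SC:no TSO:no PSO:yes

outcome vector order: (thr1.r0,thr2.r0,thr2.r1)
under SC → <1 0 1>, <1 0 2>, <1 1 1>, <1 2 1>, <2 0 1>, <2 0 2>, <2 1 1>, <2 1 2>, <2 2 1>
under TSO → <1 0 1>, <1 0 2>, <1 1 1>, <1 2 1>, <2 0 1>, <2 0 2>, <2 1 1>, <2 1 2>, <2 2 1>
under PSO → <1 0 1>, <1 0 2>, <1 1 1>, <1 1 2>, <1 2 1>, <1 2 2>, <2 0 1>, <2 0 2>, <2 1 1>, <2 1 2>, <2 2 1>, <2 2 2>
target <1 2 2> ∈ {PSO}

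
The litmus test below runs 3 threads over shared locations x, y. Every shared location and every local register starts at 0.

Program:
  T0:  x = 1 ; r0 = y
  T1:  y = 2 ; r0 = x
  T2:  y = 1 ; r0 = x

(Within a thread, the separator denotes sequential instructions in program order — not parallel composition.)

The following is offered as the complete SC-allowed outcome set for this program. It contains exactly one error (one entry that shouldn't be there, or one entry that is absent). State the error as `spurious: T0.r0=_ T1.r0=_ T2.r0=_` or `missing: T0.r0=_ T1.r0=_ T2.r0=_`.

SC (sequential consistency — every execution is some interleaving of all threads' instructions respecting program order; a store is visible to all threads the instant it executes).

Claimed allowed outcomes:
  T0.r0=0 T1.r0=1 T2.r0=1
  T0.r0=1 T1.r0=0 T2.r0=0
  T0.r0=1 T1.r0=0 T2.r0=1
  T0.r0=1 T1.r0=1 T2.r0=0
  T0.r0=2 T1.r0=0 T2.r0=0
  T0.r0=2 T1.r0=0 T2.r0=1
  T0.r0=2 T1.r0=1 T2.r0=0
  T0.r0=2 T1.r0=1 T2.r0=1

outcome vector order: (T0.r0,T1.r0,T2.r0)
[SC] allowed = {011; 100; 101; 110; 111; 200; 201; 210; 211}
SC∖claimed = {111}

missing: T0.r0=1 T1.r0=1 T2.r0=1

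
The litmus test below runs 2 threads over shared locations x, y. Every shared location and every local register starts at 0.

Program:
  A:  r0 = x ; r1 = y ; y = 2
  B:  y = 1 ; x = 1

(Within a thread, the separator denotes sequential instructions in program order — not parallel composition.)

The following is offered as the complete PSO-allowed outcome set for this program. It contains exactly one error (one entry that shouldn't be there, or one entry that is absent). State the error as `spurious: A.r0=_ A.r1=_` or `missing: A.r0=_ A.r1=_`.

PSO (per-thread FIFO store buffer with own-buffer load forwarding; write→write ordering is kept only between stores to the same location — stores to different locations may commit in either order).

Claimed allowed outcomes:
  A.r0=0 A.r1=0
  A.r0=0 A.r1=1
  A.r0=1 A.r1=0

outcome vector order: (A.r0,A.r1)
PSO: 4 outcomes — {(0,0); (0,1); (1,0); (1,1)}
PSO∖claimed = {(1,1)}

missing: A.r0=1 A.r1=1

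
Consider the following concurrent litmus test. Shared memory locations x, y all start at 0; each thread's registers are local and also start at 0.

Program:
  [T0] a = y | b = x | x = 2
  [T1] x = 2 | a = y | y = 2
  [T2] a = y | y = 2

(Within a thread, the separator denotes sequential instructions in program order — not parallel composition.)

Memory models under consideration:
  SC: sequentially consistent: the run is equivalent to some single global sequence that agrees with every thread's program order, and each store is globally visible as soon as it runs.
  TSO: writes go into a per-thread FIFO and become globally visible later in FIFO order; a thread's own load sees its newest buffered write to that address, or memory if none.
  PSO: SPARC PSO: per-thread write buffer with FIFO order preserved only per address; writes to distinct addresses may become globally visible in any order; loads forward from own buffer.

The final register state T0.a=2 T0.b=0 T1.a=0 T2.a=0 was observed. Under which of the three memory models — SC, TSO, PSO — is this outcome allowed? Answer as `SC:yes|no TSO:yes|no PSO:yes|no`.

outcome vector order: (T0.a,T0.b,T1.a,T2.a)
[SC] allowed = {0000; 0002; 0020; 0200; 0202; 0220; 2020; 2200; 2202; 2220}
[TSO] allowed = {0000; 0002; 0020; 0200; 0202; 0220; 2000; 2020; 2200; 2202; 2220}
[PSO] allowed = {0000; 0002; 0020; 0200; 0202; 0220; 2000; 2002; 2020; 2200; 2202; 2220}
target 2000 ∈ {TSO,PSO}

SC:no TSO:yes PSO:yes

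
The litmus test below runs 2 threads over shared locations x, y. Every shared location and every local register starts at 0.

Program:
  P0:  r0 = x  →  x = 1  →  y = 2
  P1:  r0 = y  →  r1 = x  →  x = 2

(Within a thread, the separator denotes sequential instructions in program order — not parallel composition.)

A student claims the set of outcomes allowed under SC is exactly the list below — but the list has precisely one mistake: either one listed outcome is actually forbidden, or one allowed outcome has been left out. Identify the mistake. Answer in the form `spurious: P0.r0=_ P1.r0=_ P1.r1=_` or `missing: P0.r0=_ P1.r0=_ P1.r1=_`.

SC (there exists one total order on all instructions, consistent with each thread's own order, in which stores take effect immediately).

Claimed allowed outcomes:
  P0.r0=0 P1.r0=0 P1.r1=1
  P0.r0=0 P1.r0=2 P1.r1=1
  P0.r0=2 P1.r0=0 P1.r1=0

outcome vector order: (P0.r0,P1.r0,P1.r1)
under SC → (0,0,0), (0,0,1), (0,2,1), (2,0,0)
SC∖claimed = {(0,0,0)}

missing: P0.r0=0 P1.r0=0 P1.r1=0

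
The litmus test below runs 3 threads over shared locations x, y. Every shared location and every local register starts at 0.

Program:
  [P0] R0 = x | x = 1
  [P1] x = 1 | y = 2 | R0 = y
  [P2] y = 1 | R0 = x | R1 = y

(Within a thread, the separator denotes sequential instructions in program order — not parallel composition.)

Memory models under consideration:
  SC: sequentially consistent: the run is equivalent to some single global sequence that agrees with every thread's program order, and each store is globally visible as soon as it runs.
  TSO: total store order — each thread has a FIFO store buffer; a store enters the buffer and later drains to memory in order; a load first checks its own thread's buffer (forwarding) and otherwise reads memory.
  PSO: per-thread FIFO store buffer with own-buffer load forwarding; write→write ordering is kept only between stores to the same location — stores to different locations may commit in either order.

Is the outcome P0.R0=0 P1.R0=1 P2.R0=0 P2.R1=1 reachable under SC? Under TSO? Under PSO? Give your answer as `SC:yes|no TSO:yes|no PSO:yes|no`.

SC:no TSO:yes PSO:yes

outcome vector order: (P0.R0,P1.R0,P2.R0,P2.R1)
SC (10): 0111 0201 0202 0211 0212 1111 1201 1202 1211 1212
TSO (12): 0101 0111 0201 0202 0211 0212 1101 1111 1201 1202 1211 1212
PSO (12): 0101 0111 0201 0202 0211 0212 1101 1111 1201 1202 1211 1212
target 0101 ∈ {TSO,PSO}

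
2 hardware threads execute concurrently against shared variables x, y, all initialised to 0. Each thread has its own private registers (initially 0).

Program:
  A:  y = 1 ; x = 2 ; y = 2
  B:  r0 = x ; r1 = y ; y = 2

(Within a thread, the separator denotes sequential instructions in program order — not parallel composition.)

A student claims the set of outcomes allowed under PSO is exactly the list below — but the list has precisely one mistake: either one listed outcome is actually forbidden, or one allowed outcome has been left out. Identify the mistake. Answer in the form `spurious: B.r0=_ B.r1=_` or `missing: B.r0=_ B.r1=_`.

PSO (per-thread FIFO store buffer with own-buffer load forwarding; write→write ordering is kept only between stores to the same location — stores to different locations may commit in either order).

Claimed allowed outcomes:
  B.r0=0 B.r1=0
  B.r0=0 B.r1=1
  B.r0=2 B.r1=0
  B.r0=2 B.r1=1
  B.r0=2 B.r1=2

missing: B.r0=0 B.r1=2

outcome vector order: (B.r0,B.r1)
[PSO] allowed = {00 01 02 20 21 22}
PSO∖claimed = {02}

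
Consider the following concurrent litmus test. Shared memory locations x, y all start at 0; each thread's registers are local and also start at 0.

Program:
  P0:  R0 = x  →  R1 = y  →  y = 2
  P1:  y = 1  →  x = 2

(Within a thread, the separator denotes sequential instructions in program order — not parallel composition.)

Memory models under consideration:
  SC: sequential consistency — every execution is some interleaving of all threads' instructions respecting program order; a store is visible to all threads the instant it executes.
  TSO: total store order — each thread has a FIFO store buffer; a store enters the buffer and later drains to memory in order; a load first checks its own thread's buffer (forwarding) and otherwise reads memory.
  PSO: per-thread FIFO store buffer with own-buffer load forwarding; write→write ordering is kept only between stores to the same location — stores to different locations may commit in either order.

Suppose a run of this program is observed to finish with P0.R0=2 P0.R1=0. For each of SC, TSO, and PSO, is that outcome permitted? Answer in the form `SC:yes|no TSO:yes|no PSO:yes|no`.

SC:no TSO:no PSO:yes

outcome vector order: (P0.R0,P0.R1)
SC (3): (0,0); (0,1); (2,1)
TSO (3): (0,0); (0,1); (2,1)
PSO (4): (0,0); (0,1); (2,0); (2,1)
target (2,0) ∈ {PSO}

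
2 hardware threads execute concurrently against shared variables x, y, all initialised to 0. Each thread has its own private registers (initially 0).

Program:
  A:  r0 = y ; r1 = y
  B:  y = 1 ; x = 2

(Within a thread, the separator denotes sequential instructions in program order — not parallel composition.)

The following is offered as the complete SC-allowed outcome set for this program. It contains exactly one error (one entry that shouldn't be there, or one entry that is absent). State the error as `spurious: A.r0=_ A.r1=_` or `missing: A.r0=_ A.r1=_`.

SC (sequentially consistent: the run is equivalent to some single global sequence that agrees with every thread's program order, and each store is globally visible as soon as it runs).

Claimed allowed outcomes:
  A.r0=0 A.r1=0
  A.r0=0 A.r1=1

outcome vector order: (A.r0,A.r1)
under SC → (0,0) (0,1) (1,1)
SC∖claimed = {(1,1)}

missing: A.r0=1 A.r1=1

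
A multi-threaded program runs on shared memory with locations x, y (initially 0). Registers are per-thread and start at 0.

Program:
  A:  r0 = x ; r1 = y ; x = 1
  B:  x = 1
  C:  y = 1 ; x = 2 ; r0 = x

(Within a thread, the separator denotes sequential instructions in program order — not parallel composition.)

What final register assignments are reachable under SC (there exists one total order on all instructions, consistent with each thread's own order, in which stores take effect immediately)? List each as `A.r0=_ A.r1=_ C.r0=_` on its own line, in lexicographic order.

outcome vector order: (A.r0,A.r1,C.r0)
|SC outcomes| = 10

A.r0=0 A.r1=0 C.r0=1
A.r0=0 A.r1=0 C.r0=2
A.r0=0 A.r1=1 C.r0=1
A.r0=0 A.r1=1 C.r0=2
A.r0=1 A.r1=0 C.r0=1
A.r0=1 A.r1=0 C.r0=2
A.r0=1 A.r1=1 C.r0=1
A.r0=1 A.r1=1 C.r0=2
A.r0=2 A.r1=1 C.r0=1
A.r0=2 A.r1=1 C.r0=2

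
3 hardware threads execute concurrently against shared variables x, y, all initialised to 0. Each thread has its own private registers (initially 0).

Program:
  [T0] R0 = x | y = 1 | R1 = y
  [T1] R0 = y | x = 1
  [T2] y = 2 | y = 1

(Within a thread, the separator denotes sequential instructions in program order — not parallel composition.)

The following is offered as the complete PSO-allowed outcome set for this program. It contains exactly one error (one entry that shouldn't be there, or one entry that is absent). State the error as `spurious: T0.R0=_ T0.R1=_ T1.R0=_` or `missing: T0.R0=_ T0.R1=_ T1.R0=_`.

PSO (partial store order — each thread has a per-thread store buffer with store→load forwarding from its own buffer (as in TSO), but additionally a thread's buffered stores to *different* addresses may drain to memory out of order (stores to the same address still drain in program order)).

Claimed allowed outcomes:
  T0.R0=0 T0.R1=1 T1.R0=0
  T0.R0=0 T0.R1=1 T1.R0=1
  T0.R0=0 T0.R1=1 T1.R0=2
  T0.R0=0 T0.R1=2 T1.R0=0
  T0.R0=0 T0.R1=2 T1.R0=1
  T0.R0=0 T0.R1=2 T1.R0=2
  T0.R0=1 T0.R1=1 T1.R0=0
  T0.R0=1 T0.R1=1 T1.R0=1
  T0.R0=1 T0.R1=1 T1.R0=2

outcome vector order: (T0.R0,T0.R1,T1.R0)
PSO: 10 outcomes — {010; 011; 012; 020; 021; 022; 110; 111; 112; 120}
PSO∖claimed = {120}

missing: T0.R0=1 T0.R1=2 T1.R0=0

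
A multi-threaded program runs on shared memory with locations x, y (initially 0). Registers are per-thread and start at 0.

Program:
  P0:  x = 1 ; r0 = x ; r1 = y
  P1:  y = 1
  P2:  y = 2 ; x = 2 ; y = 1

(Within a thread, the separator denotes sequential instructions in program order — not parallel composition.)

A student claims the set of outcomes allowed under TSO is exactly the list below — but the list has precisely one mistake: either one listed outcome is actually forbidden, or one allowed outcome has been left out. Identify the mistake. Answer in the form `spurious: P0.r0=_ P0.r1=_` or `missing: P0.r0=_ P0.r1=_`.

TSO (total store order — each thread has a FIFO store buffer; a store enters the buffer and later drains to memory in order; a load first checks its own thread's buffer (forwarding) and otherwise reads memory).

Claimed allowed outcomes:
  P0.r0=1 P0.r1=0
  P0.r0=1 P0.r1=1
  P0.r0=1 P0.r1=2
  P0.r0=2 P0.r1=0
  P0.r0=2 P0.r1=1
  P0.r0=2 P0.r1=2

spurious: P0.r0=2 P0.r1=0

outcome vector order: (P0.r0,P0.r1)
under TSO → 10; 11; 12; 21; 22
claimed∖TSO = {20}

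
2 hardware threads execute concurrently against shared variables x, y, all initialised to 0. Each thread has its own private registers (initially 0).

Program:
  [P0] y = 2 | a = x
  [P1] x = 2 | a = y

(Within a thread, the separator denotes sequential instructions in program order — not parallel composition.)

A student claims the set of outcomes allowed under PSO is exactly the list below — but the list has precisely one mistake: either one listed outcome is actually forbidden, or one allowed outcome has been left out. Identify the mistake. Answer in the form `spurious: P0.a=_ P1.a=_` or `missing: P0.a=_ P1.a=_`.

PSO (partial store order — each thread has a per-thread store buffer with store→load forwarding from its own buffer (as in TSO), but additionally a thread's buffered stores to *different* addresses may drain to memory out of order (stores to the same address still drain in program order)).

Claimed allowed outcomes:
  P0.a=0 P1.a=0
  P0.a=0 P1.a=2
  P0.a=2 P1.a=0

outcome vector order: (P0.a,P1.a)
[PSO] allowed = {<0 0>, <0 2>, <2 0>, <2 2>}
PSO∖claimed = {<2 2>}

missing: P0.a=2 P1.a=2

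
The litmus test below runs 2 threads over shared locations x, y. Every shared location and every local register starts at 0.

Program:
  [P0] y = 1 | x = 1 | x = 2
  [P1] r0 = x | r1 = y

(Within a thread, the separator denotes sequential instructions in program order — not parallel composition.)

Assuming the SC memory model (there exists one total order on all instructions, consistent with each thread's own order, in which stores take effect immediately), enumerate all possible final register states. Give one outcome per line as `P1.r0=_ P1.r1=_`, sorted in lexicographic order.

P1.r0=0 P1.r1=0
P1.r0=0 P1.r1=1
P1.r0=1 P1.r1=1
P1.r0=2 P1.r1=1

outcome vector order: (P1.r0,P1.r1)
|SC outcomes| = 4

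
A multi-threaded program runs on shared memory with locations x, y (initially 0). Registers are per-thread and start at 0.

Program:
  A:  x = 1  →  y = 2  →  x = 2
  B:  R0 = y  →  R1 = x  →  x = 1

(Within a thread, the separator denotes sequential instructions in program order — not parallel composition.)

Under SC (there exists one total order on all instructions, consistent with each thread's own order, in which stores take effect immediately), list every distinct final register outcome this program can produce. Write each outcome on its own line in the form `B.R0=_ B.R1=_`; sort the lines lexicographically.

B.R0=0 B.R1=0
B.R0=0 B.R1=1
B.R0=0 B.R1=2
B.R0=2 B.R1=1
B.R0=2 B.R1=2

outcome vector order: (B.R0,B.R1)
|SC outcomes| = 5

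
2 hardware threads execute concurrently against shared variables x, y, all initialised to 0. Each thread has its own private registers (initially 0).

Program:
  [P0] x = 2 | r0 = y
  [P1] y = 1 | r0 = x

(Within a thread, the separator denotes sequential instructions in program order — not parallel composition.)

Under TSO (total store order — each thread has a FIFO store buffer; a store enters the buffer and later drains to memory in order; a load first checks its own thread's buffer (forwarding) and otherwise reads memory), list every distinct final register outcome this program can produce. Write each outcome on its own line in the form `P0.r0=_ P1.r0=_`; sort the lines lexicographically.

P0.r0=0 P1.r0=0
P0.r0=0 P1.r0=2
P0.r0=1 P1.r0=0
P0.r0=1 P1.r0=2

outcome vector order: (P0.r0,P1.r0)
|TSO outcomes| = 4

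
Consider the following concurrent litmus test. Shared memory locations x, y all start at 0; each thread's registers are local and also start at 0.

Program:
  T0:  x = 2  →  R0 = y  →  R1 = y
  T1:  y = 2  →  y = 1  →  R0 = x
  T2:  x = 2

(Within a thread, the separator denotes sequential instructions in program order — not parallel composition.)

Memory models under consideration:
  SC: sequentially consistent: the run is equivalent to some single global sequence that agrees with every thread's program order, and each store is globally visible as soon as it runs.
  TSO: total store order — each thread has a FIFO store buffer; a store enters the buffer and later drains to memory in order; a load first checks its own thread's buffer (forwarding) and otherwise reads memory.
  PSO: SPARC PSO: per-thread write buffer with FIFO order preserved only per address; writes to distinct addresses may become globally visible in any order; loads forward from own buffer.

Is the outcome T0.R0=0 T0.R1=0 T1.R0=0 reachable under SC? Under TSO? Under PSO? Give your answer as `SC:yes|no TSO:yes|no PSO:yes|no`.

SC:no TSO:yes PSO:yes

outcome vector order: (T0.R0,T0.R1,T1.R0)
SC: 7 outcomes — {002 012 022 110 112 212 222}
TSO: 12 outcomes — {000 002 010 012 020 022 110 112 210 212 220 222}
PSO: 12 outcomes — {000 002 010 012 020 022 110 112 210 212 220 222}
target 000 ∈ {TSO,PSO}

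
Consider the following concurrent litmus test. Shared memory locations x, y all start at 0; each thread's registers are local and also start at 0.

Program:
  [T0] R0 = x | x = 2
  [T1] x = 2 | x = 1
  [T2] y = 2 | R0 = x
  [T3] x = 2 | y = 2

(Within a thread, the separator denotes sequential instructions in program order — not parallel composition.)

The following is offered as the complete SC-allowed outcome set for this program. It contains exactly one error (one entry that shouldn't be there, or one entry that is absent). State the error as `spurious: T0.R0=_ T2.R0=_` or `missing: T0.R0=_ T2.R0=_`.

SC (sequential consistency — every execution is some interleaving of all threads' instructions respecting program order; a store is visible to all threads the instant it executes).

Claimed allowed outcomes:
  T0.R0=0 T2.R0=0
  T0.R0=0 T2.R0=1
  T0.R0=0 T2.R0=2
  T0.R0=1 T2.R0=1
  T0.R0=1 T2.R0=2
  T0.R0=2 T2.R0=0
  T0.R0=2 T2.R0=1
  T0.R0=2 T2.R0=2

missing: T0.R0=1 T2.R0=0

outcome vector order: (T0.R0,T2.R0)
SC (9): (0,0) (0,1) (0,2) (1,0) (1,1) (1,2) (2,0) (2,1) (2,2)
SC∖claimed = {(1,0)}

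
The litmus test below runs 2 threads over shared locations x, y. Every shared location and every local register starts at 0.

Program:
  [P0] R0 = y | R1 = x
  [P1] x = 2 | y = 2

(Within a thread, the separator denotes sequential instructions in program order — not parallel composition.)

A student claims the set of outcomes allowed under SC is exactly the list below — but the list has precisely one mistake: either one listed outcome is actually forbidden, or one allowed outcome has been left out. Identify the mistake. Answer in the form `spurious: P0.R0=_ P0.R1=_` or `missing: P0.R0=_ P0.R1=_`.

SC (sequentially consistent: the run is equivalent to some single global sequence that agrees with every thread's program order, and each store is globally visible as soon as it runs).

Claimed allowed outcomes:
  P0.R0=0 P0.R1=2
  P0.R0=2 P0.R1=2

outcome vector order: (P0.R0,P0.R1)
SC: 3 outcomes — {00; 02; 22}
SC∖claimed = {00}

missing: P0.R0=0 P0.R1=0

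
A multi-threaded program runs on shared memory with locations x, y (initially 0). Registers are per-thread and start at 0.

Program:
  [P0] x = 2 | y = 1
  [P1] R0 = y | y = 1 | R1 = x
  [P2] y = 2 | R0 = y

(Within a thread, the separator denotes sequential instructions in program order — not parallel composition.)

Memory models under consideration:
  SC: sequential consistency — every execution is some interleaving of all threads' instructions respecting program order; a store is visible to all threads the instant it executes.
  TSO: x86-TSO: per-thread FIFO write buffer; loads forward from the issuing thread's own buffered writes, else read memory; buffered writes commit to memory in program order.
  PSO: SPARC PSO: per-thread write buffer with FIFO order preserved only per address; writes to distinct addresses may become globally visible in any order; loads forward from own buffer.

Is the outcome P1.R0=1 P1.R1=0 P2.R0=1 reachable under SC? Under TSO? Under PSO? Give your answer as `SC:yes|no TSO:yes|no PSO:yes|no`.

SC:no TSO:no PSO:yes

outcome vector order: (P1.R0,P1.R1,P2.R0)
under SC → <0 0 1>; <0 0 2>; <0 2 1>; <0 2 2>; <1 2 1>; <1 2 2>; <2 0 1>; <2 0 2>; <2 2 1>; <2 2 2>
under TSO → <0 0 1>; <0 0 2>; <0 2 1>; <0 2 2>; <1 2 1>; <1 2 2>; <2 0 1>; <2 0 2>; <2 2 1>; <2 2 2>
under PSO → <0 0 1>; <0 0 2>; <0 2 1>; <0 2 2>; <1 0 1>; <1 0 2>; <1 2 1>; <1 2 2>; <2 0 1>; <2 0 2>; <2 2 1>; <2 2 2>
target <1 0 1> ∈ {PSO}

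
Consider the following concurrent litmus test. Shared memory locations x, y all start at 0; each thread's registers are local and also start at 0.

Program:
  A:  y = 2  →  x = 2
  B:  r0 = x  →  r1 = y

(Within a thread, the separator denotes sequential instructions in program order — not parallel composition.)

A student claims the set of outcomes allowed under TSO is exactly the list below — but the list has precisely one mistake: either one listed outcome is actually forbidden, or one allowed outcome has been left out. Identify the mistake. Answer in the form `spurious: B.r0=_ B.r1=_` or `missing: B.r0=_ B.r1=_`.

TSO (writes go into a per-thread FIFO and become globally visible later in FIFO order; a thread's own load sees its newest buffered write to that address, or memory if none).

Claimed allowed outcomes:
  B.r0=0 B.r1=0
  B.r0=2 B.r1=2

outcome vector order: (B.r0,B.r1)
under TSO → 00, 02, 22
TSO∖claimed = {02}

missing: B.r0=0 B.r1=2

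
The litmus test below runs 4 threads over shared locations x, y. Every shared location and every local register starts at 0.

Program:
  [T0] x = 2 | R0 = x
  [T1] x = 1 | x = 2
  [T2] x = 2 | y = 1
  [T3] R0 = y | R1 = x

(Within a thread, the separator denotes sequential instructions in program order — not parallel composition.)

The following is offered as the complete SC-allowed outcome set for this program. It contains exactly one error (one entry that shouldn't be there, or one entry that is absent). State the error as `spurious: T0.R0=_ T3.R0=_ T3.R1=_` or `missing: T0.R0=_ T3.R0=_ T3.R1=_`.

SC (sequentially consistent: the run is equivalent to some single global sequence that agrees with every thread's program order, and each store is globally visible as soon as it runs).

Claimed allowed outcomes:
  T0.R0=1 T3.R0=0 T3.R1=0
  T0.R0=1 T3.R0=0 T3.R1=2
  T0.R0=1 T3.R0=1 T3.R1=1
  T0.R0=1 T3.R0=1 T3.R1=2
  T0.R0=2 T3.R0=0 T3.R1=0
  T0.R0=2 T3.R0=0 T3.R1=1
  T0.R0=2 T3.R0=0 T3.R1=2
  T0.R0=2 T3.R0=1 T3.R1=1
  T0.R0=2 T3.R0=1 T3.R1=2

outcome vector order: (T0.R0,T3.R0,T3.R1)
[SC] allowed = {100; 101; 102; 111; 112; 200; 201; 202; 211; 212}
SC∖claimed = {101}

missing: T0.R0=1 T3.R0=0 T3.R1=1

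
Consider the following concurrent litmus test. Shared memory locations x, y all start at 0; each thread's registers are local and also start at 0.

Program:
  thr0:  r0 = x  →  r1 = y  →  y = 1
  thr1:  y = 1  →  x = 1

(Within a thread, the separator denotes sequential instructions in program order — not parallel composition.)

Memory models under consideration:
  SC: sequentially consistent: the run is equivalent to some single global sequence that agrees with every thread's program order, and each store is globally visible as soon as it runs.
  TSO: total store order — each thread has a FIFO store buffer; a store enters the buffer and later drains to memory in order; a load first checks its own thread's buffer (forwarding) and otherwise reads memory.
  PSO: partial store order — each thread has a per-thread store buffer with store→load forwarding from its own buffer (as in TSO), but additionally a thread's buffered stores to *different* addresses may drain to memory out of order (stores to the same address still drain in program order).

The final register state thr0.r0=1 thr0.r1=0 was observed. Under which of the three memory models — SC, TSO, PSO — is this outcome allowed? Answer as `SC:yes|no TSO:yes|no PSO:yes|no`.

outcome vector order: (thr0.r0,thr0.r1)
SC: 3 outcomes — {(0,0); (0,1); (1,1)}
TSO: 3 outcomes — {(0,0); (0,1); (1,1)}
PSO: 4 outcomes — {(0,0); (0,1); (1,0); (1,1)}
target (1,0) ∈ {PSO}

SC:no TSO:no PSO:yes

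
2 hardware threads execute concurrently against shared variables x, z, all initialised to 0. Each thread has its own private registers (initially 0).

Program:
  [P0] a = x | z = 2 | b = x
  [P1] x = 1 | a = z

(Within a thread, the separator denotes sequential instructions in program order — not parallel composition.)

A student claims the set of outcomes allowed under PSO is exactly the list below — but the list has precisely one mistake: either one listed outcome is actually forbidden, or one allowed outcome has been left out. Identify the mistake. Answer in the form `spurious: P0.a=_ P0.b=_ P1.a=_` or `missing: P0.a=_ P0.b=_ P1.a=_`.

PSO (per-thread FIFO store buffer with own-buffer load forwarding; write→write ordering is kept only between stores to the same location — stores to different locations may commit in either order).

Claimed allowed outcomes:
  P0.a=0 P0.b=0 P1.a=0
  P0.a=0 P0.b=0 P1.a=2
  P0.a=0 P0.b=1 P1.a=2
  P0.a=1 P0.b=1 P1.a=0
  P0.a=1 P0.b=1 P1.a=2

outcome vector order: (P0.a,P0.b,P1.a)
under PSO → (0,0,0), (0,0,2), (0,1,0), (0,1,2), (1,1,0), (1,1,2)
PSO∖claimed = {(0,1,0)}

missing: P0.a=0 P0.b=1 P1.a=0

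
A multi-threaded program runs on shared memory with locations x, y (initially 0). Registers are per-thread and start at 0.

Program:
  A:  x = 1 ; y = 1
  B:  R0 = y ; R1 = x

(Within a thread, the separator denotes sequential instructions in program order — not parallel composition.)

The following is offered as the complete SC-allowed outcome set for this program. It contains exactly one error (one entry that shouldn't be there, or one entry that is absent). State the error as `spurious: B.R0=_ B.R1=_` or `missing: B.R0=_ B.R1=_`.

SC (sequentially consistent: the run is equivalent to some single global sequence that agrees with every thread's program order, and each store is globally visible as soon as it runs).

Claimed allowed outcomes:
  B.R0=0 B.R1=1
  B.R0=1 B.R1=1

outcome vector order: (B.R0,B.R1)
[SC] allowed = {(0,0); (0,1); (1,1)}
SC∖claimed = {(0,0)}

missing: B.R0=0 B.R1=0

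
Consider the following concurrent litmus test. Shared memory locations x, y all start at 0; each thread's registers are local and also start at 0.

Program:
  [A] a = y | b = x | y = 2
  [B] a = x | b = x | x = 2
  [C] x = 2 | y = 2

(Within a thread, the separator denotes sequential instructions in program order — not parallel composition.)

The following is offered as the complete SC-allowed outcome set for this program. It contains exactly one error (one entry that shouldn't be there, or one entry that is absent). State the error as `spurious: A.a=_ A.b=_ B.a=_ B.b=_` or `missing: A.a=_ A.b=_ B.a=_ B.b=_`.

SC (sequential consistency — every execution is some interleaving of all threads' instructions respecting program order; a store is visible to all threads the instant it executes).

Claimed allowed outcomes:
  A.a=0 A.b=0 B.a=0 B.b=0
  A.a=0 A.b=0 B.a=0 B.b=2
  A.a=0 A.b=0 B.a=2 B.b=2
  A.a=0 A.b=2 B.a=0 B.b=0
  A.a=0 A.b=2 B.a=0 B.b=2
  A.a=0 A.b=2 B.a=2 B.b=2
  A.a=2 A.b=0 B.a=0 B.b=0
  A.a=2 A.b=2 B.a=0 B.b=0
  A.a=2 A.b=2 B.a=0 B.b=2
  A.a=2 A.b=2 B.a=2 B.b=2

spurious: A.a=2 A.b=0 B.a=0 B.b=0

outcome vector order: (A.a,A.b,B.a,B.b)
SC (9): 0/0/0/0, 0/0/0/2, 0/0/2/2, 0/2/0/0, 0/2/0/2, 0/2/2/2, 2/2/0/0, 2/2/0/2, 2/2/2/2
claimed∖SC = {2/0/0/0}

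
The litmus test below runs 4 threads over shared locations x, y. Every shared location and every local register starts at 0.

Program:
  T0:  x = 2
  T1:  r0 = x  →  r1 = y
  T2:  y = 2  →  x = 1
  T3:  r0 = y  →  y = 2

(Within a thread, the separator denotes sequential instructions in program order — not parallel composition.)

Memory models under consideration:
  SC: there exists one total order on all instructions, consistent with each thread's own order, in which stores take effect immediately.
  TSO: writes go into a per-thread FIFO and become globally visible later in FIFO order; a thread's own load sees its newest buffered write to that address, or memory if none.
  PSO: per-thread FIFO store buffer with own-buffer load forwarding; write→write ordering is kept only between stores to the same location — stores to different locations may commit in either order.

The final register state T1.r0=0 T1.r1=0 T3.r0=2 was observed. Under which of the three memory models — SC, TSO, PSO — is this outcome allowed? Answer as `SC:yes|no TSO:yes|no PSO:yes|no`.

outcome vector order: (T1.r0,T1.r1,T3.r0)
[SC] allowed = {(0,0,0) (0,0,2) (0,2,0) (0,2,2) (1,2,0) (1,2,2) (2,0,0) (2,0,2) (2,2,0) (2,2,2)}
[TSO] allowed = {(0,0,0) (0,0,2) (0,2,0) (0,2,2) (1,2,0) (1,2,2) (2,0,0) (2,0,2) (2,2,0) (2,2,2)}
[PSO] allowed = {(0,0,0) (0,0,2) (0,2,0) (0,2,2) (1,0,0) (1,0,2) (1,2,0) (1,2,2) (2,0,0) (2,0,2) (2,2,0) (2,2,2)}
target (0,0,2) ∈ {SC,TSO,PSO}

SC:yes TSO:yes PSO:yes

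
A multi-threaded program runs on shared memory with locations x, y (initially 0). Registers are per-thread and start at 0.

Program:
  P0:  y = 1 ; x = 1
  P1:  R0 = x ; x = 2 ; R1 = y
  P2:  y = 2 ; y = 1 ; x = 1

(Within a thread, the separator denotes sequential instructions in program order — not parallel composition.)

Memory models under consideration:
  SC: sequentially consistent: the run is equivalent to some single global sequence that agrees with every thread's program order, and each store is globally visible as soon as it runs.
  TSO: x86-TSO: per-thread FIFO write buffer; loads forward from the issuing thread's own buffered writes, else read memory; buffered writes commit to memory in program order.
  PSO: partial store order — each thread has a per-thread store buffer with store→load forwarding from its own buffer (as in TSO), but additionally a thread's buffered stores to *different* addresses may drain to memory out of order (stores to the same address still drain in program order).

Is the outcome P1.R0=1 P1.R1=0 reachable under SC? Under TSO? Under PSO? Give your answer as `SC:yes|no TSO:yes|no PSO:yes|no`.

SC:no TSO:no PSO:yes

outcome vector order: (P1.R0,P1.R1)
SC (5): (0,0); (0,1); (0,2); (1,1); (1,2)
TSO (5): (0,0); (0,1); (0,2); (1,1); (1,2)
PSO (6): (0,0); (0,1); (0,2); (1,0); (1,1); (1,2)
target (1,0) ∈ {PSO}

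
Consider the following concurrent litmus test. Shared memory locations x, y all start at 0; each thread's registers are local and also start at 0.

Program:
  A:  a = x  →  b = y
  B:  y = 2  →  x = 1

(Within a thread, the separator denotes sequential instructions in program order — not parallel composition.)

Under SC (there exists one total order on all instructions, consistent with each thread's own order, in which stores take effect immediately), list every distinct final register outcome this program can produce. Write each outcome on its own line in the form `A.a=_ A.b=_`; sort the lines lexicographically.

outcome vector order: (A.a,A.b)
|SC outcomes| = 3

A.a=0 A.b=0
A.a=0 A.b=2
A.a=1 A.b=2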